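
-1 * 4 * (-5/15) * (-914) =-3656/3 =-1218.67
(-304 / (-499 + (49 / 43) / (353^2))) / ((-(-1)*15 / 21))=712638871 / 835542270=0.85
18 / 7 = 2.57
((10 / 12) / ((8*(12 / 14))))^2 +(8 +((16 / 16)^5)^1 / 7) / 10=2406779 / 2903040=0.83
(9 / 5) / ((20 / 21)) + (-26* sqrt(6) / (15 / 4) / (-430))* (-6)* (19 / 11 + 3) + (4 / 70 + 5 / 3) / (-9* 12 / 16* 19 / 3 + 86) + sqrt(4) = 1427717 / 363300 -5408* sqrt(6) / 11825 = 2.81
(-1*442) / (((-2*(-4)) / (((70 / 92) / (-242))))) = 7735 / 44528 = 0.17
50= 50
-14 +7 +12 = 5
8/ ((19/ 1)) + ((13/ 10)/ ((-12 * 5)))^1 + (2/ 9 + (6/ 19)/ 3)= 0.73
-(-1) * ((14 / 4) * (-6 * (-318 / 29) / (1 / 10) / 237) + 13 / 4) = 118823 / 9164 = 12.97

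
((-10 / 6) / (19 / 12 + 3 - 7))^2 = 400 / 841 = 0.48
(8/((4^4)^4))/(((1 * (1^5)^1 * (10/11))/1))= 11/5368709120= 0.00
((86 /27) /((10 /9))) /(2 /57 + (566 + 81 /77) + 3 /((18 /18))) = 62909 /12510560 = 0.01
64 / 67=0.96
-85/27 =-3.15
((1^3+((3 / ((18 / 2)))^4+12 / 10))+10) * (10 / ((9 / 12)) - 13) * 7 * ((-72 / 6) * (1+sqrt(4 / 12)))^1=-138488 / 405 - 138488 * sqrt(3) / 1215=-539.37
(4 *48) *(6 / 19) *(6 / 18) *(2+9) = 4224 / 19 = 222.32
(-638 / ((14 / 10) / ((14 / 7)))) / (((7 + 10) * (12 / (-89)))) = 141955 / 357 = 397.63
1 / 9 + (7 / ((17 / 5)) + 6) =1250 / 153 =8.17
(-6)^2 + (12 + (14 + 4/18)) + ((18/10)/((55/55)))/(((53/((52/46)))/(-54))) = 3299476/54855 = 60.15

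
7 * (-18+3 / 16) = -124.69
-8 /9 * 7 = -56 /9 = -6.22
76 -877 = -801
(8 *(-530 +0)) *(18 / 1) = -76320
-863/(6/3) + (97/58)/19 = -237708/551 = -431.41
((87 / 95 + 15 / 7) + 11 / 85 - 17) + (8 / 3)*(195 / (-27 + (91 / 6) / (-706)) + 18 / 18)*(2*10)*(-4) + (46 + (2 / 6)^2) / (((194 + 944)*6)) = 1312.38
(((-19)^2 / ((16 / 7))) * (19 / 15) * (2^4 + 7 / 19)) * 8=785897 / 30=26196.57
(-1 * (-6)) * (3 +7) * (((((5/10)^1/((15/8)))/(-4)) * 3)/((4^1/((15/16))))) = -45/16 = -2.81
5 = 5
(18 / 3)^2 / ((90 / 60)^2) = 16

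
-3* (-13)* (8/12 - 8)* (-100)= 28600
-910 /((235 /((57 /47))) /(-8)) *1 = 82992 /2209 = 37.57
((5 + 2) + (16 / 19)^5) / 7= 18381269 / 17332693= 1.06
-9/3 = -3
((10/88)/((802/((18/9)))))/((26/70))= 175/229372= 0.00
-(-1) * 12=12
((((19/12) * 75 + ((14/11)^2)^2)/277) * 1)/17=0.03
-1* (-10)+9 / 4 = 49 / 4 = 12.25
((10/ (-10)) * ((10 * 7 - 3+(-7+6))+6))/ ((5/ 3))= -216/ 5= -43.20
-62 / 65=-0.95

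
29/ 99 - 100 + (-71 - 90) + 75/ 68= -1747655/ 6732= -259.60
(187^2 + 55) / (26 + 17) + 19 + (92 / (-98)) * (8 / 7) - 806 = 389945 / 14749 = 26.44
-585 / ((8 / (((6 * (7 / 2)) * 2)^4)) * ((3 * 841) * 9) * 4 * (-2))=1252.60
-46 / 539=-0.09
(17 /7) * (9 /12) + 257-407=-4149 /28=-148.18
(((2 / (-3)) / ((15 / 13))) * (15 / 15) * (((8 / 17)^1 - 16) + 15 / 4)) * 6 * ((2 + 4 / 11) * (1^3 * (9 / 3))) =289.56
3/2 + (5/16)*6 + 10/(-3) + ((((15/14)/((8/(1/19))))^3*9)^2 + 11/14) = 230492349566251901651/278580681486800781312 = 0.83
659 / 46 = 14.33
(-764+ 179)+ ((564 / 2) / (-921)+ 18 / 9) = -583.31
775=775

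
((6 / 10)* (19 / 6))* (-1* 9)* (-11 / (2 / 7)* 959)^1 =12627153 / 20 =631357.65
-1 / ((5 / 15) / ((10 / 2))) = -15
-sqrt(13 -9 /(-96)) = -sqrt(838) /8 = -3.62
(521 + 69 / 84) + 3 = 14695 / 28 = 524.82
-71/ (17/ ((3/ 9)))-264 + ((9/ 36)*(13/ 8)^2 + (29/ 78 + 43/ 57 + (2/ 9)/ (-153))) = -22952407505/ 87070464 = -263.61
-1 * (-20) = 20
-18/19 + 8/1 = 134/19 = 7.05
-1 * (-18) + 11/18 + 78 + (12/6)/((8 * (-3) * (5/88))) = 95.14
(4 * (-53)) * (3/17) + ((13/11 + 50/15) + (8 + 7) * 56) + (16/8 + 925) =972832/561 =1734.10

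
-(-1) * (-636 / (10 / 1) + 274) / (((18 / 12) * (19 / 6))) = 4208 / 95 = 44.29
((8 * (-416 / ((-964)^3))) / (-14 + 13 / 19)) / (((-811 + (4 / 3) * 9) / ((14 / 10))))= 6916 / 14147784387935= 0.00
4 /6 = 2 /3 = 0.67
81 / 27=3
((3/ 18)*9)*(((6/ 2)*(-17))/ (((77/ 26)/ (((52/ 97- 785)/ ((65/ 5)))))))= 11642229/ 7469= 1558.74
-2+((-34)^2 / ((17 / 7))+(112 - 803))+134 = -83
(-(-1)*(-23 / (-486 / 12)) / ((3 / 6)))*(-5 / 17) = -460 / 1377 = -0.33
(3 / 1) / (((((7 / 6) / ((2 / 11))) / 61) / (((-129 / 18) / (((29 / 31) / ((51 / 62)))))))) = -401319 / 2233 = -179.72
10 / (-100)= -1 / 10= -0.10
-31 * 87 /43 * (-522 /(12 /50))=136418.02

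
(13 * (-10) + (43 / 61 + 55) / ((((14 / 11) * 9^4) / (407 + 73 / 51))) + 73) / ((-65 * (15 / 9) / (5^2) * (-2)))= -6.26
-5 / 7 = -0.71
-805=-805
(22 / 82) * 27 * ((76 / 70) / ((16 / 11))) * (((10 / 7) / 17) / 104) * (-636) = -9869607 / 3551912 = -2.78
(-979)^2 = 958441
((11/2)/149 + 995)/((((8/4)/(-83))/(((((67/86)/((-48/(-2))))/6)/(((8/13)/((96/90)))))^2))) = -18671098000763/5141509862400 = -3.63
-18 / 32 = -9 / 16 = -0.56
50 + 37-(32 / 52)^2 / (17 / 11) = 249247 / 2873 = 86.75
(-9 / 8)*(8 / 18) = -1 / 2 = -0.50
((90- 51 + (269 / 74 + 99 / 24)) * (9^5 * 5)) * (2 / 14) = 4086486045 / 2072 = 1972242.30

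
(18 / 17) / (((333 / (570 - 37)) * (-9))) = -1066 / 5661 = -0.19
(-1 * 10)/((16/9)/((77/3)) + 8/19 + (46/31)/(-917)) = -17823729/871043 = -20.46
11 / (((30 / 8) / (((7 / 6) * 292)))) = 44968 / 45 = 999.29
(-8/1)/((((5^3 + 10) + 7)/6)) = -24/71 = -0.34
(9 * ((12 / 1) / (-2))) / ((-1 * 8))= 27 / 4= 6.75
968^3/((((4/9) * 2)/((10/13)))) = 10204191360/13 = 784937796.92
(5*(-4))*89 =-1780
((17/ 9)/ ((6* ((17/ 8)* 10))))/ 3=2/ 405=0.00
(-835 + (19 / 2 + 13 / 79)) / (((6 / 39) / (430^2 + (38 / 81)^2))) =-514136467808054 / 518319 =-991930582.92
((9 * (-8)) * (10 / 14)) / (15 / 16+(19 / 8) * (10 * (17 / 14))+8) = -5760 / 4231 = -1.36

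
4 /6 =2 /3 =0.67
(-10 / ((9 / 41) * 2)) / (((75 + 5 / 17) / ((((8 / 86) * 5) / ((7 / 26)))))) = -45305 / 86688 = -0.52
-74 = -74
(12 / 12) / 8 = 1 / 8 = 0.12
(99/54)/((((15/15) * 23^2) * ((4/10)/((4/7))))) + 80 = 888775/11109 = 80.00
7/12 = 0.58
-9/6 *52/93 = -26/31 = -0.84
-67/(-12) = 67/12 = 5.58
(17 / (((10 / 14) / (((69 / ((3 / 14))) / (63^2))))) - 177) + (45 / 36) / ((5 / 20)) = -68878 / 405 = -170.07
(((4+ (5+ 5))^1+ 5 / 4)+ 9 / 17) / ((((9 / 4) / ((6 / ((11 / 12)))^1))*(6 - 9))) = -8584 / 561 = -15.30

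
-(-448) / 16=28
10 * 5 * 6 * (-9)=-2700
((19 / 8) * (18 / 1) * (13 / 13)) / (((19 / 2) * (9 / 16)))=8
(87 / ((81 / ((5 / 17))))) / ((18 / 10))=725 / 4131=0.18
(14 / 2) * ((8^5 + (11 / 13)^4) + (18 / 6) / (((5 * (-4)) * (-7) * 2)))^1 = 229379.66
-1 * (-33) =33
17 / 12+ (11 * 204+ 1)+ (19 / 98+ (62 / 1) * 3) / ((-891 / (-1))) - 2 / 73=28640595923 / 12748428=2246.60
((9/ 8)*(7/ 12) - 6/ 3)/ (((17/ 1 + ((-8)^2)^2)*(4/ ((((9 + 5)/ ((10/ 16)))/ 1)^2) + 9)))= -4214/ 116188137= -0.00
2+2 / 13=28 / 13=2.15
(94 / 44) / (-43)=-0.05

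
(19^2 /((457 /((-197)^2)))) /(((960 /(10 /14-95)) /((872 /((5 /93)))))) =-1562218533843 /31990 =-48834589.99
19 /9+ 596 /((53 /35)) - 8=184931 /477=387.70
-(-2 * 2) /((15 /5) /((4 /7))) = 16 /21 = 0.76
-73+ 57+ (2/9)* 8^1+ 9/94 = -11951/846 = -14.13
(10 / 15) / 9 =2 / 27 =0.07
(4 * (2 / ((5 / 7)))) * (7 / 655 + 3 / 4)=27902 / 3275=8.52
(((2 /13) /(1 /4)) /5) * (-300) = -480 /13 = -36.92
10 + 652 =662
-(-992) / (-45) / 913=-992 / 41085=-0.02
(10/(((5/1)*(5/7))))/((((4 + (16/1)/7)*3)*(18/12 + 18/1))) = 49/6435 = 0.01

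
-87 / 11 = -7.91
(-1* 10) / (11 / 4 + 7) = -40 / 39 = -1.03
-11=-11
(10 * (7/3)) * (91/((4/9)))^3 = 6409121355/32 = 200285042.34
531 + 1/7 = 3718/7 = 531.14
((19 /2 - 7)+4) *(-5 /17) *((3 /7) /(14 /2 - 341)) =195 /79492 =0.00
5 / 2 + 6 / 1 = 17 / 2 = 8.50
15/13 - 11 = -128/13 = -9.85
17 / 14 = 1.21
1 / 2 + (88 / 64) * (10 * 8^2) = 880.50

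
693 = 693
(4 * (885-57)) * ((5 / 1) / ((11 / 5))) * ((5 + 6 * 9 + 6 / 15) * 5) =2235600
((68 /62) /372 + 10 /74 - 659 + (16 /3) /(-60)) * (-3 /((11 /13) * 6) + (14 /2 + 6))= -191894269931 /23467620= -8176.98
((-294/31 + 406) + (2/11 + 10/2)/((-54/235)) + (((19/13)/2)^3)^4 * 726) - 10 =55763310143212868590991/146435733997351299072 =380.80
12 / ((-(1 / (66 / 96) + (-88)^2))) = -11 / 7100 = -0.00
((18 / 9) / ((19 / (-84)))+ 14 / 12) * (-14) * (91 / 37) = 557375 / 2109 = 264.28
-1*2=-2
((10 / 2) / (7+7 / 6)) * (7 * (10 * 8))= 2400 / 7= 342.86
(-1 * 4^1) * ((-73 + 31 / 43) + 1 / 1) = 12260 / 43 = 285.12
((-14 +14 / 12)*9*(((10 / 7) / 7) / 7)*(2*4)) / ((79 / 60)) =-79200 / 3871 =-20.46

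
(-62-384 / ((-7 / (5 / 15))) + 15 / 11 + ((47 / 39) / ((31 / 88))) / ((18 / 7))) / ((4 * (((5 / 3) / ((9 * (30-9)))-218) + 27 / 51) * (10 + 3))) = 1752782739 / 483187814824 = 0.00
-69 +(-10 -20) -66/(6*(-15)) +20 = -1174/15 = -78.27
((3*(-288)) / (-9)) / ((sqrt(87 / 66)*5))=96*sqrt(638) / 145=16.72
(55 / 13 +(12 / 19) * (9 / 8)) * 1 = 2441 / 494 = 4.94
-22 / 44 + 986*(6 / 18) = 328.17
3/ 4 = 0.75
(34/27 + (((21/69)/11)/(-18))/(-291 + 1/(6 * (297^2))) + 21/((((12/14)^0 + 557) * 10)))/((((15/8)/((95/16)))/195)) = 18499089371983259/23719220705304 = 779.92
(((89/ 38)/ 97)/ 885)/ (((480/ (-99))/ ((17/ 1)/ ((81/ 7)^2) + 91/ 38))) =-123100439/ 8675229237120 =-0.00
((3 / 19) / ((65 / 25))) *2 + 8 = 2006 / 247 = 8.12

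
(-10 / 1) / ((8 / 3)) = -15 / 4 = -3.75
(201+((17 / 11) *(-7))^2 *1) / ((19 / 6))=230892 / 2299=100.43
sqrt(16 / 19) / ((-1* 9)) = -4* sqrt(19) / 171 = -0.10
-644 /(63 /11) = -1012 /9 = -112.44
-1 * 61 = -61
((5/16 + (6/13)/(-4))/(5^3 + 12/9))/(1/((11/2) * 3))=4059/157664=0.03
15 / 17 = 0.88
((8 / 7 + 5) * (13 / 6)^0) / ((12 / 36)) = 129 / 7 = 18.43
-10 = -10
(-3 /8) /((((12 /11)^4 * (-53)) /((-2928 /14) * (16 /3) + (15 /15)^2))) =-114214441 /20514816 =-5.57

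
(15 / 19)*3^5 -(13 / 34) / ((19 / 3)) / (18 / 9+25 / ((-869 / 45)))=75935199 / 395998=191.76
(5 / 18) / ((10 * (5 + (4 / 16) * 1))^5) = 16 / 22973068125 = 0.00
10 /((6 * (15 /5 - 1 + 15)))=5 /51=0.10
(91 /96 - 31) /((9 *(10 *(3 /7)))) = -4039 /5184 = -0.78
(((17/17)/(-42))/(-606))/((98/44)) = 11/623574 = 0.00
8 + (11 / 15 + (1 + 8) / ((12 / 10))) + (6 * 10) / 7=5209 / 210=24.80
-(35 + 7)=-42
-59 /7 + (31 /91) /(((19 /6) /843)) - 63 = 19.26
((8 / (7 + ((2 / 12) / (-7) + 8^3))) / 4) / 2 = 42 / 21797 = 0.00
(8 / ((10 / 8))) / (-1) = -32 / 5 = -6.40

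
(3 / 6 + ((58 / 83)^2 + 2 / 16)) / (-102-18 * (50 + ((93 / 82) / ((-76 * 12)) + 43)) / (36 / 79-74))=-0.01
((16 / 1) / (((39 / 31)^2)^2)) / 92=3694084 / 53209143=0.07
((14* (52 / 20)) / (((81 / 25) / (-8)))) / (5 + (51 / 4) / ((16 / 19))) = -465920 / 104409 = -4.46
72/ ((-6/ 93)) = -1116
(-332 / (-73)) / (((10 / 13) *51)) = 2158 / 18615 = 0.12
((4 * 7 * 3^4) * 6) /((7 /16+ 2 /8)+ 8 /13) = 2830464 /271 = 10444.52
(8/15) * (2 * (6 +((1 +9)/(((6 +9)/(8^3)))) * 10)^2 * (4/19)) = 2625536.10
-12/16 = -3/4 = -0.75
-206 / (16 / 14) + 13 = -669 / 4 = -167.25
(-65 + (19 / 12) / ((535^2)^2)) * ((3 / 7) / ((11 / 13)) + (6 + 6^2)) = -905406808920023 / 327699002500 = -2762.92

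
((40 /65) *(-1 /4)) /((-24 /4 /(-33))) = -11 /13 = -0.85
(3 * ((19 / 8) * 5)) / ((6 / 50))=2375 / 8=296.88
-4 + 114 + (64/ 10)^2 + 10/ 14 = 26543/ 175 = 151.67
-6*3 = -18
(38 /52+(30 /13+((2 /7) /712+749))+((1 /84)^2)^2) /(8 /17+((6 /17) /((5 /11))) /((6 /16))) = 3682219833973865 /12442402732032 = 295.94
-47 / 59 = -0.80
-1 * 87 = -87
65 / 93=0.70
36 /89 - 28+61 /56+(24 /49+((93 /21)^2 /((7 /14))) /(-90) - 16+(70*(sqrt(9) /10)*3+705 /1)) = 162725849 /224280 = 725.55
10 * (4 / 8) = 5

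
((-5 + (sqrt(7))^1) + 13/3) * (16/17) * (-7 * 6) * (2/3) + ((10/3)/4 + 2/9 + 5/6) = 2977/153 - 448 * sqrt(7)/17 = -50.27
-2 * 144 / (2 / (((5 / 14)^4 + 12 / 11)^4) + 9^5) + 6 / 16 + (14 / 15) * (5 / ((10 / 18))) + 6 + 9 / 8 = 15.90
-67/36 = -1.86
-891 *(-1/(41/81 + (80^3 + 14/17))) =1226907/705025831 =0.00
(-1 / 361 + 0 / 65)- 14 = -5055 / 361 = -14.00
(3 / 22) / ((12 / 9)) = 9 / 88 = 0.10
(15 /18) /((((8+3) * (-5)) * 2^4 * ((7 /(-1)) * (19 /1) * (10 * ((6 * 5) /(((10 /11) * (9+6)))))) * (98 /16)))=1 /18925368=0.00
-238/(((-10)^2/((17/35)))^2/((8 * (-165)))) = 162129/21875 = 7.41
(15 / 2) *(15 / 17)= 225 / 34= 6.62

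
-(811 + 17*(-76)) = 481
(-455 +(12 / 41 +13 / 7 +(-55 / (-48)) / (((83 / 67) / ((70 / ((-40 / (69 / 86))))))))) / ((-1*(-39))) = -19847938057 / 1704440192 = -11.64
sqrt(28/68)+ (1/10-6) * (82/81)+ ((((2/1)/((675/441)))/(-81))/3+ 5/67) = -7208726/1221075+ sqrt(119)/17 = -5.26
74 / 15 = 4.93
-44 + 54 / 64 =-1381 / 32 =-43.16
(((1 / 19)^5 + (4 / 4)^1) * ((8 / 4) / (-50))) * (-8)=792352 / 2476099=0.32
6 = 6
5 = 5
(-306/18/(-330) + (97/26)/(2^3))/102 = 17773/3500640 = 0.01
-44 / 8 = -5.50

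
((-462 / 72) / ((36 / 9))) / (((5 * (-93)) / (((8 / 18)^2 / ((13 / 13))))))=0.00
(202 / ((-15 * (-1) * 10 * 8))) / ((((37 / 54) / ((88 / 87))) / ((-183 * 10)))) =-2439756 / 5365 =-454.75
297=297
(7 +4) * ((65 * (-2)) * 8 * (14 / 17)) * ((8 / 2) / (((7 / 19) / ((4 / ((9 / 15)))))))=-34777600 / 51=-681913.73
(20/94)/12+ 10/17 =2905/4794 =0.61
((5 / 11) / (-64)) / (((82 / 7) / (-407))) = 1295 / 5248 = 0.25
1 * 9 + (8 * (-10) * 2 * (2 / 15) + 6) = -19 / 3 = -6.33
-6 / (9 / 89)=-178 / 3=-59.33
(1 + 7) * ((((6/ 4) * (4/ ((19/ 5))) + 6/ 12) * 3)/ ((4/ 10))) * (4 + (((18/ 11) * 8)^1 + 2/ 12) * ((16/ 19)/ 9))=23361880/ 35739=653.68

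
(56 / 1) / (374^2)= 14 / 34969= 0.00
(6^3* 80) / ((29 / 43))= 743040 / 29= 25622.07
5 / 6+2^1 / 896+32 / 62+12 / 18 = 28031 / 13888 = 2.02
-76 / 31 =-2.45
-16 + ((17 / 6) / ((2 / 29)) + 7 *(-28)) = -2051 / 12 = -170.92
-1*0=0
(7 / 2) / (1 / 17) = 119 / 2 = 59.50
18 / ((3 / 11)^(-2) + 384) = 162 / 3577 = 0.05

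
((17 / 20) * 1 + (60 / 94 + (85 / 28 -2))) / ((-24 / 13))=-2249 / 1645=-1.37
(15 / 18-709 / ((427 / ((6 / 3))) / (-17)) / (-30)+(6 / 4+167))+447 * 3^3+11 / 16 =418020669 / 34160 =12237.14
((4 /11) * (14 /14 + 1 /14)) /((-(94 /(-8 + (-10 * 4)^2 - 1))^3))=-60409021065 /31977484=-1889.11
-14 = -14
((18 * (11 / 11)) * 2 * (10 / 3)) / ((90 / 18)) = 24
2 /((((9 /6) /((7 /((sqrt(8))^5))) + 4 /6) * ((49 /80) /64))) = -15360 /165839 + 4423680 * sqrt(2) /1160873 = 5.30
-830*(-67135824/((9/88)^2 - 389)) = -86303370295296/602467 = -143249954.43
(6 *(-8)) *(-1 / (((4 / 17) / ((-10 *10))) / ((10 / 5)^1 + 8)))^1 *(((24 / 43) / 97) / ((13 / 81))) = -396576000 / 54223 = -7313.80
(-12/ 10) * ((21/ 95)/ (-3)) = 42/ 475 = 0.09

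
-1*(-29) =29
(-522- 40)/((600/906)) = -42431/50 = -848.62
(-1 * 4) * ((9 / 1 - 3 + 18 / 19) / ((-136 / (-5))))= -330 / 323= -1.02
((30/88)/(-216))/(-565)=0.00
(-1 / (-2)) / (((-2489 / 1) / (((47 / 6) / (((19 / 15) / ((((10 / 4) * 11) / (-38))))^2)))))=-10663125 / 20759614016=-0.00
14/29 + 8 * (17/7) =4042/203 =19.91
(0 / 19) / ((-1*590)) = 0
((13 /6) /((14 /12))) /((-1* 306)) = -13 /2142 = -0.01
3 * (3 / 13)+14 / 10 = 136 / 65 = 2.09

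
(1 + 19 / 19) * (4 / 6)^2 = 8 / 9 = 0.89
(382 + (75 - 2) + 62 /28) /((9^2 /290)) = 928145 /567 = 1636.94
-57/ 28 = -2.04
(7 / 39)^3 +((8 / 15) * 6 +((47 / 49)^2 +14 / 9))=4045844144 / 712124595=5.68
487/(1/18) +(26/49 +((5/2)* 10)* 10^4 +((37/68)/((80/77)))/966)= 258766.53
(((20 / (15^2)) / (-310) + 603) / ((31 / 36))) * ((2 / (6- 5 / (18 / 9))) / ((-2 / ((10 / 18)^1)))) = -33647384 / 302715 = -111.15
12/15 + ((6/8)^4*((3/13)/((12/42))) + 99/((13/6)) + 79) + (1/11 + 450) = 210803059/366080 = 575.84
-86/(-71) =1.21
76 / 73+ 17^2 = 21173 / 73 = 290.04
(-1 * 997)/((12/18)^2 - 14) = 8973/122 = 73.55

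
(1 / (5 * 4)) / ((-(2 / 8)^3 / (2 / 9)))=-32 / 45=-0.71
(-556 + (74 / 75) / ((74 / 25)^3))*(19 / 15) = -173533517 / 246420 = -704.22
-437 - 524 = -961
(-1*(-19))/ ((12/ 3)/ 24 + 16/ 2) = 2.33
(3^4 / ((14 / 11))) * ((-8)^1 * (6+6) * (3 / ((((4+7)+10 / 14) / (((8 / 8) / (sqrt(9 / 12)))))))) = -42768 * sqrt(3) / 41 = -1806.74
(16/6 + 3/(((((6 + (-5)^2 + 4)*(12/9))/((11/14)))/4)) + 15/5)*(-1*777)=-319199/70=-4559.99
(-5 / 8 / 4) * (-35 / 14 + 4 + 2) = -35 / 64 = -0.55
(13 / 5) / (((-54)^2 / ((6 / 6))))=13 / 14580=0.00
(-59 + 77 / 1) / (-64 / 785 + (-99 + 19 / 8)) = -37680 / 202439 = -0.19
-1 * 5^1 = -5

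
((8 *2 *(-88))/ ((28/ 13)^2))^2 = 221176384/ 2401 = 92118.44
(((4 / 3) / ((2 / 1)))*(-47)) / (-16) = 47 / 24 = 1.96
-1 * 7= -7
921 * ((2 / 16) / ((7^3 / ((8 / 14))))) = 921 / 4802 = 0.19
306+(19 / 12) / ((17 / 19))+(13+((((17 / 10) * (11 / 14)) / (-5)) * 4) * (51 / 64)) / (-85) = 51681283 / 168000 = 307.63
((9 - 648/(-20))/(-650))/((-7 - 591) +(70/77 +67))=2277/18950750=0.00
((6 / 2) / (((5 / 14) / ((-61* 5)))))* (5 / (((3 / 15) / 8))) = -512400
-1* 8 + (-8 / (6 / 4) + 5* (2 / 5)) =-34 / 3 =-11.33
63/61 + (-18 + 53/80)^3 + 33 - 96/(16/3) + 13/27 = -4380710854141/843264000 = -5194.95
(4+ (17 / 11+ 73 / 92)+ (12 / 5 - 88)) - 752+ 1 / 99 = -3441379 / 4140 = -831.25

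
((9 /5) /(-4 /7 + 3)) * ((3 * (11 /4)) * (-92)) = -47817 /85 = -562.55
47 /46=1.02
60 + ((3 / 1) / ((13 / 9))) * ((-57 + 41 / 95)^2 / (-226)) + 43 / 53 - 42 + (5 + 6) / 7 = -44389942496 / 4918615975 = -9.02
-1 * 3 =-3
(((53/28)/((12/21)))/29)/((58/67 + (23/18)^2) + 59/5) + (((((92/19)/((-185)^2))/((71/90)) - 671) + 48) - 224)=-1407989769921058633/1662341614912060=-846.99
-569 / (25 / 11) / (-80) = 6259 / 2000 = 3.13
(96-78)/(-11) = -18/11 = -1.64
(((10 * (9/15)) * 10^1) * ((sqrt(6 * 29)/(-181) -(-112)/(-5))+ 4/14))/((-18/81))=270 * sqrt(174)/181+ 41796/7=5990.53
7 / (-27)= -7 / 27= -0.26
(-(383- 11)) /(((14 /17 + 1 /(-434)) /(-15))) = 41169240 /6059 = 6794.73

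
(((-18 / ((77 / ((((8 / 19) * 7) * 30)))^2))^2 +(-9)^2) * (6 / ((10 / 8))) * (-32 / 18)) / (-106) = 26229432547008 / 505627886665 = 51.87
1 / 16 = 0.06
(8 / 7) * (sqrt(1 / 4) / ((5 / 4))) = 16 / 35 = 0.46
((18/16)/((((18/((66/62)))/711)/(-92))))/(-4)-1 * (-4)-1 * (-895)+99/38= 1989.61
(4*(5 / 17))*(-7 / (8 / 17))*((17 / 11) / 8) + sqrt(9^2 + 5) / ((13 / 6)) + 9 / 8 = -397 / 176 + 6*sqrt(86) / 13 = 2.02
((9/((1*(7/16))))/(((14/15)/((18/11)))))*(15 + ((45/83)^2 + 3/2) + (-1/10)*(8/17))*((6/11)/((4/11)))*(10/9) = 63545416920/63123907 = 1006.68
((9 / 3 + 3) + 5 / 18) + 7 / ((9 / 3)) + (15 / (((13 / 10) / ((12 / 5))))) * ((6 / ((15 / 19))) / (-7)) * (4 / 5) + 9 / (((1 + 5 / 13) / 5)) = 69854 / 4095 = 17.06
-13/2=-6.50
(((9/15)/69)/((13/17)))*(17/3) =289/4485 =0.06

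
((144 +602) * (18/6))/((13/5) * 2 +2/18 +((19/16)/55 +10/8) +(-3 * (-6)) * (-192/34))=-60264864/2559893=-23.54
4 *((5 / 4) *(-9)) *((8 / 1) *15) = -5400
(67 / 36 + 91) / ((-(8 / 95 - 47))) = 317585 / 160452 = 1.98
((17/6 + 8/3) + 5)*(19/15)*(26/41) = 1729/205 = 8.43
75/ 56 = 1.34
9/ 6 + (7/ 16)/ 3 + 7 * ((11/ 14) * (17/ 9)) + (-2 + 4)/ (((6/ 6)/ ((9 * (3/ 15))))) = 11257/ 720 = 15.63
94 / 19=4.95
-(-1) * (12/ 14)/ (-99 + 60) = -2/ 91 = -0.02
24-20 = 4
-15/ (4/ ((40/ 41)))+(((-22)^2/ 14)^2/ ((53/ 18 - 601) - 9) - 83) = -1945578151/ 21952343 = -88.63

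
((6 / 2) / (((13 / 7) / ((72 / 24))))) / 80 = 63 / 1040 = 0.06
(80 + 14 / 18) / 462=727 / 4158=0.17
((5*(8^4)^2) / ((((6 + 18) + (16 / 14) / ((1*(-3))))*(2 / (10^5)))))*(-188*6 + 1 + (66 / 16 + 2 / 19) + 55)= -111683862528000000 / 589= -189616065412563.67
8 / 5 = 1.60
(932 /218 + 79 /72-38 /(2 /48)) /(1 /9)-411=-7473605 /872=-8570.65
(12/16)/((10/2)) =3/20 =0.15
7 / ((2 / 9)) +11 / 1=85 / 2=42.50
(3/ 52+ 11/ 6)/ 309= 295/ 48204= 0.01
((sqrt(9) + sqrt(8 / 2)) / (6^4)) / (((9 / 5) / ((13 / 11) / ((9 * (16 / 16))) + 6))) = 15175 / 1154736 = 0.01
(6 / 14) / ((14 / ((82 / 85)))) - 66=-274767 / 4165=-65.97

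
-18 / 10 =-1.80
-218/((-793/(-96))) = -20928/793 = -26.39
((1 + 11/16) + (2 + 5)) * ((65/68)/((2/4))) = 9035/544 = 16.61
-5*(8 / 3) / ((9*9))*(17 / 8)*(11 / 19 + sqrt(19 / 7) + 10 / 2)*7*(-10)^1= 850*sqrt(133) / 243 + 630700 / 4617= 176.94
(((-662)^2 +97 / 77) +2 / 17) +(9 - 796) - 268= 572282204 / 1309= 437190.38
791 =791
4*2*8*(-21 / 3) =-448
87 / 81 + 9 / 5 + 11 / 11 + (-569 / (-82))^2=47224387 / 907740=52.02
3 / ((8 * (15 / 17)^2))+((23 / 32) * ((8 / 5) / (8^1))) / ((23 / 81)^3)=8583139 / 1269600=6.76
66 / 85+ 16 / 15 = 94 / 51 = 1.84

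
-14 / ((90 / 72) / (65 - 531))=26096 / 5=5219.20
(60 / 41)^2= 3600 / 1681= 2.14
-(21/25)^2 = -441/625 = -0.71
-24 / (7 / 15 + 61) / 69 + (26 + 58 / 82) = 11607825 / 434723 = 26.70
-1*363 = -363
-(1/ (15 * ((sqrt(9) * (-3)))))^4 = -1/ 332150625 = -0.00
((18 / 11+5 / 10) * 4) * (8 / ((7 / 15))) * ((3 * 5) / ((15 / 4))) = 45120 / 77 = 585.97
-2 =-2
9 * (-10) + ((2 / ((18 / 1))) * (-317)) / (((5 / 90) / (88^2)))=-4909786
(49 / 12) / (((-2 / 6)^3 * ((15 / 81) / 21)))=-250047 / 20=-12502.35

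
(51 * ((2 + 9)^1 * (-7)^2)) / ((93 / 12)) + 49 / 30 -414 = 2915179 / 930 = 3134.60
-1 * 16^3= -4096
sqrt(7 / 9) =sqrt(7) / 3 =0.88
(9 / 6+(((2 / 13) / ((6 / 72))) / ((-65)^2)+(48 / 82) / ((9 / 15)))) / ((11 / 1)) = 11151743 / 49542350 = 0.23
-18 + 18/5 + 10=-22/5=-4.40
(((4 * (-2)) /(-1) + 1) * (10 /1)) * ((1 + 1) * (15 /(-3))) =-900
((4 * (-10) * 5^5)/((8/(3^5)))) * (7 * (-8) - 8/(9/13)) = 256500000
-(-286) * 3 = 858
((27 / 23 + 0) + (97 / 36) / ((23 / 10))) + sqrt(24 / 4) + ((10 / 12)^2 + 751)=sqrt(6) + 208115 / 276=756.49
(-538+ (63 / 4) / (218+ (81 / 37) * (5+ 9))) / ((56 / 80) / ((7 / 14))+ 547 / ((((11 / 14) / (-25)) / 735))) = 217756759 / 5178339033280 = 0.00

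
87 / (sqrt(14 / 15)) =87*sqrt(210) / 14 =90.05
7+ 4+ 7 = 18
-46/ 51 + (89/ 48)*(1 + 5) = 10.22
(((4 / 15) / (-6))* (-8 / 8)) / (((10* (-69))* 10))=-1 / 155250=-0.00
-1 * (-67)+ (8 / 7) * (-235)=-1411 / 7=-201.57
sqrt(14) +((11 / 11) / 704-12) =-8447 / 704 +sqrt(14) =-8.26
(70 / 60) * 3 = 7 / 2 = 3.50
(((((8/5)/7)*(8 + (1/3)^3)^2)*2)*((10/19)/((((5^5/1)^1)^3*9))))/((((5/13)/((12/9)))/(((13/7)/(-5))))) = -20788352/285321807861328125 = -0.00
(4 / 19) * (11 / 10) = 0.23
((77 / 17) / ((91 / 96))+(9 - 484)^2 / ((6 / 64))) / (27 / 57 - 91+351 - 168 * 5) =-4152.83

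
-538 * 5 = -2690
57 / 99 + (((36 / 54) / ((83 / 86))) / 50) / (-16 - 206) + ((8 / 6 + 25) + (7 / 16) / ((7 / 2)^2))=5734388281 / 212820300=26.94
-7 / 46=-0.15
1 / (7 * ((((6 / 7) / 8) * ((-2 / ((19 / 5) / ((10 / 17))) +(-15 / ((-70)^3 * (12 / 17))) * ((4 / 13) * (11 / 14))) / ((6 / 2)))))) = -16130878400 / 1248459599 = -12.92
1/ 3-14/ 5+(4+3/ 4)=137/ 60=2.28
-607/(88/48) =-331.09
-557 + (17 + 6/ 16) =-4317/ 8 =-539.62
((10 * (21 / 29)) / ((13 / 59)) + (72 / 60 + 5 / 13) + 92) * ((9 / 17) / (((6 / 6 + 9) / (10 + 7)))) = 2145213 / 18850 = 113.80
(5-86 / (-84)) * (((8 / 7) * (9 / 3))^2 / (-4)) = -17.70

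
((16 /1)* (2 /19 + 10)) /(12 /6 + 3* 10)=96 /19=5.05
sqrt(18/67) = 0.52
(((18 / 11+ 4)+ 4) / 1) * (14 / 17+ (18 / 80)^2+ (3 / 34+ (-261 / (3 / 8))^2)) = 4668018.00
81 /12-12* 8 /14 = -0.11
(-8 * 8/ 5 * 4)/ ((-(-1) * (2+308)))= -128/ 775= -0.17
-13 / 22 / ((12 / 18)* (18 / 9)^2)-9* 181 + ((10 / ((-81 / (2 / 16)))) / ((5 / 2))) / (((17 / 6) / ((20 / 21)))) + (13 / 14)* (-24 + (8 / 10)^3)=-350114957693 / 212058000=-1651.03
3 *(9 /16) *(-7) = -189 /16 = -11.81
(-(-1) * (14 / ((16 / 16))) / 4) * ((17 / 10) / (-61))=-119 / 1220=-0.10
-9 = -9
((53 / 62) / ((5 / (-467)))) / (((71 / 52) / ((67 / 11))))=-43116242 / 121055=-356.17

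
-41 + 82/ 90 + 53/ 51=-29873/ 765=-39.05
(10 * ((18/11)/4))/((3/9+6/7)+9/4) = 3780/3179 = 1.19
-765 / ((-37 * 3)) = 255 / 37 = 6.89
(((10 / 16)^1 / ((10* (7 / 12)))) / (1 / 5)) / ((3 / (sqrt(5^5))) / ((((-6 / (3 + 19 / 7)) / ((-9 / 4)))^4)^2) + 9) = -23737807549715 / 2403725731602288 + 9380669484375* sqrt(5) / 801241910534096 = 0.02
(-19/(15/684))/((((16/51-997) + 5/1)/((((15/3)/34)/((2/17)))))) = 55233/50576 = 1.09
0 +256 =256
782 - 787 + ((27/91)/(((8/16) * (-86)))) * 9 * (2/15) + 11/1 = 117228/19565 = 5.99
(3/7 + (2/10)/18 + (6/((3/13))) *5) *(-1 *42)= -82177/15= -5478.47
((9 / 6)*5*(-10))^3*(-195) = 82265625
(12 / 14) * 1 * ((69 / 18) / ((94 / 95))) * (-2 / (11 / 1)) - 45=-45.60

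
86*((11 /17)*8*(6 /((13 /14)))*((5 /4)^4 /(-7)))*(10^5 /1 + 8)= -22173648750 /221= -100333252.26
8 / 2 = 4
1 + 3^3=28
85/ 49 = 1.73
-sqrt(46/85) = -sqrt(3910)/85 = -0.74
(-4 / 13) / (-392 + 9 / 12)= 16 / 20345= 0.00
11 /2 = 5.50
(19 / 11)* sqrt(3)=19* sqrt(3) / 11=2.99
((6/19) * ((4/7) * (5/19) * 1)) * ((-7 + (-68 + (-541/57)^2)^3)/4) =3691179652720060/28889040732741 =127.77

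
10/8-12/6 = -3/4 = -0.75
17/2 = 8.50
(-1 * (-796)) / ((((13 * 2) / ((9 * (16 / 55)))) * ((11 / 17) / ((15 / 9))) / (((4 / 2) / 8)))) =81192 / 1573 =51.62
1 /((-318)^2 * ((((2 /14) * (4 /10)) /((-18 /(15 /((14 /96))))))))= -0.00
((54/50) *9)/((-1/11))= -2673/25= -106.92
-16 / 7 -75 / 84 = -89 / 28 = -3.18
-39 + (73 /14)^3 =282001 /2744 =102.77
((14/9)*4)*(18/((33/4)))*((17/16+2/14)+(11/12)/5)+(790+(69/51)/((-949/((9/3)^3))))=6459055411/7985835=808.81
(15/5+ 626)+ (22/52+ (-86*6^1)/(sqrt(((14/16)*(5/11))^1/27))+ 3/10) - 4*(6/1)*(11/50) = 202944/325 - 3096*sqrt(2310)/35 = -3627.02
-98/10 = -49/5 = -9.80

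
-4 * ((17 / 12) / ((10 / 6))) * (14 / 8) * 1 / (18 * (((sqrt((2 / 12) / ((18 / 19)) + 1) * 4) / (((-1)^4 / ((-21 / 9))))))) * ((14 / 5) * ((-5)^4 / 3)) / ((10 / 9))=1785 * sqrt(381) / 2032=17.15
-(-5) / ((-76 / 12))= -15 / 19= -0.79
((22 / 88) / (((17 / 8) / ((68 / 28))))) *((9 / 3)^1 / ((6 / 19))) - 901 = -6288 / 7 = -898.29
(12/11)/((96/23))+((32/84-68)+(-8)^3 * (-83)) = 78408131/1848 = 42428.64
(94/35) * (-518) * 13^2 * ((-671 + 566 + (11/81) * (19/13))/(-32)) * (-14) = 4365931661/405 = 10780078.18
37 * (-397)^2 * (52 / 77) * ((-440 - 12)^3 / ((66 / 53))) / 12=-185518518834834848 / 7623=-24336680943832.46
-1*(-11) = 11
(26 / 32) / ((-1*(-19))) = 13 / 304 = 0.04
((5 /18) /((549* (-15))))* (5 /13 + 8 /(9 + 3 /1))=-41 /1156194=-0.00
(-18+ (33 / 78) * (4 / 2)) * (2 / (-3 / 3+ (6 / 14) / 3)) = 1561 / 39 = 40.03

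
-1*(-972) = 972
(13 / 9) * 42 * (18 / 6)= 182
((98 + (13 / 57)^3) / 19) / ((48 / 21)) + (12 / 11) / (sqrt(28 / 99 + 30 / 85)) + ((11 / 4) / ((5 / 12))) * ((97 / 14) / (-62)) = 18 * sqrt(200090) / 5885 + 92804675777 / 61084059120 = 2.89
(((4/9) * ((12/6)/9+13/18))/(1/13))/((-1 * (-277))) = 442/22437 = 0.02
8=8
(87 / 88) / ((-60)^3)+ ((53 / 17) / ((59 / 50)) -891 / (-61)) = 6686524753693 / 387655488000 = 17.25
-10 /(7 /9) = -90 /7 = -12.86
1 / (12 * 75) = 0.00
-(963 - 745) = -218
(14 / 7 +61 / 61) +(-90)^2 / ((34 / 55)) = 222801 / 17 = 13105.94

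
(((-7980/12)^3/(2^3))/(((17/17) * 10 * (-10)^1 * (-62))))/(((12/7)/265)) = -21820708175/23808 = -916528.40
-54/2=-27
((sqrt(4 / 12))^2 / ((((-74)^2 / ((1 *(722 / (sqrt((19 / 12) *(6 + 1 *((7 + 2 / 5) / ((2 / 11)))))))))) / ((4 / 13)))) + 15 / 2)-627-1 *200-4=-1647 / 2 + 76 *sqrt(266190) / 24933597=-823.50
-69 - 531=-600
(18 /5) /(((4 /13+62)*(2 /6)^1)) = 13 /75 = 0.17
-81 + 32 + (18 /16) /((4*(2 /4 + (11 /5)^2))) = -69701 /1424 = -48.95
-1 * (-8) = 8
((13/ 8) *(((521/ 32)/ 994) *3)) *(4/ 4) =20319/ 254464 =0.08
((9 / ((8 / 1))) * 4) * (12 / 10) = 27 / 5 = 5.40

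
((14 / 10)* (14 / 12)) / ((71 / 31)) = 1519 / 2130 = 0.71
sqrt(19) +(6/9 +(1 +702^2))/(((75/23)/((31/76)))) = sqrt(19) +1054111321/17100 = 61648.30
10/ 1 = 10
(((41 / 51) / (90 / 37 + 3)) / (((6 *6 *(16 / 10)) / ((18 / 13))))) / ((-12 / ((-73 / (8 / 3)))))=553705 / 68230656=0.01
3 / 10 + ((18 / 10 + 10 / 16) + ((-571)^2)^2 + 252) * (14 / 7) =4252109357423 / 20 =212605467871.15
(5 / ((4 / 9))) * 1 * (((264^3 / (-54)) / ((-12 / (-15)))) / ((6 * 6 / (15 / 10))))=-199650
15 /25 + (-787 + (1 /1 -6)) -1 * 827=-8092 /5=-1618.40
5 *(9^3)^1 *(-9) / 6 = -10935 / 2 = -5467.50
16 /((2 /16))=128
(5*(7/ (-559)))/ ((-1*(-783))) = -35/ 437697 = -0.00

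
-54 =-54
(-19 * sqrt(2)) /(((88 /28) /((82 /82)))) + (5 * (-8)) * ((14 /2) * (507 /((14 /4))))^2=-41127840- 133 * sqrt(2) /22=-41127848.55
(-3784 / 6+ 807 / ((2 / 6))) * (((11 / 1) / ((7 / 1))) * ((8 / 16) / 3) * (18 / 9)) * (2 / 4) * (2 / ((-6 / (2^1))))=-59081 / 189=-312.60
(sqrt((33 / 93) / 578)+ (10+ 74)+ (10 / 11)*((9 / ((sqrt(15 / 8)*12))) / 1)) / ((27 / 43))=134.61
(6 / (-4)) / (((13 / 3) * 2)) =-9 / 52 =-0.17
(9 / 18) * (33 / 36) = 11 / 24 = 0.46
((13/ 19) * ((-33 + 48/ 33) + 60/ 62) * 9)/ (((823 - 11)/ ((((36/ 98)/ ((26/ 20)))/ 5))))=-844587/ 64446613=-0.01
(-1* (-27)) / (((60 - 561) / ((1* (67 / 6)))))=-201 / 334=-0.60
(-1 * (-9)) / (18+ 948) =3 / 322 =0.01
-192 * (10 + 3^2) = -3648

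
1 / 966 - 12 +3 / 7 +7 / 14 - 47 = -28048 / 483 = -58.07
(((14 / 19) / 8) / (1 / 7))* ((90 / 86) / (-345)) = -147 / 75164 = -0.00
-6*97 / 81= -194 / 27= -7.19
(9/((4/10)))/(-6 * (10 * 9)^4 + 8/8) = -45/787319998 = -0.00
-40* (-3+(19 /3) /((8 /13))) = -875 /3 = -291.67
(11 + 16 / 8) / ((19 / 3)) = 39 / 19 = 2.05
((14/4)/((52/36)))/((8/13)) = 63/16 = 3.94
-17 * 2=-34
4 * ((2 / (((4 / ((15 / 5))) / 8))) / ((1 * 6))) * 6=48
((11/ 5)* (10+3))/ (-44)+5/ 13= -69/ 260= -0.27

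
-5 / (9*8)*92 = -115 / 18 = -6.39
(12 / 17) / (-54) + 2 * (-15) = -4592 / 153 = -30.01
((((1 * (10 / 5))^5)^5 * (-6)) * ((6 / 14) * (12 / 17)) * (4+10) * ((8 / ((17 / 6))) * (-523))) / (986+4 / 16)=485193865494528 / 380035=1276708370.27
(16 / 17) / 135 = 16 / 2295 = 0.01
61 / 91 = 0.67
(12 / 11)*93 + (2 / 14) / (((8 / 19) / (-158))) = 14737 / 308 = 47.85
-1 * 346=-346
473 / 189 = 2.50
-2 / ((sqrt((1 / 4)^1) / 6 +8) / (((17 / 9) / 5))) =-136 / 1455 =-0.09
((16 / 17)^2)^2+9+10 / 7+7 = 10648314 / 584647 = 18.21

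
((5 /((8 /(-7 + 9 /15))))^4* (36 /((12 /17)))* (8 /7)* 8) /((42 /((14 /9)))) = 278528 /63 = 4421.08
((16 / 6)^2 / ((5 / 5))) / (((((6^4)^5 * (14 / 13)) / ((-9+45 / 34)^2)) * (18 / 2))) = 10933 / 924551065530925056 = 0.00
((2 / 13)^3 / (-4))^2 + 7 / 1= 33787667 / 4826809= 7.00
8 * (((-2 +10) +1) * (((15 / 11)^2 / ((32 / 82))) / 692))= 83025 / 167464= 0.50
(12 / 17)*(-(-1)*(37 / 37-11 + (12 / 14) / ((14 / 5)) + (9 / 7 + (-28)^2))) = 456048 / 833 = 547.48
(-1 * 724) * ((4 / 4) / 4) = -181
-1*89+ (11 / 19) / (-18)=-30449 / 342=-89.03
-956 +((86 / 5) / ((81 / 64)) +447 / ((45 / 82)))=-10358 / 81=-127.88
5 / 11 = 0.45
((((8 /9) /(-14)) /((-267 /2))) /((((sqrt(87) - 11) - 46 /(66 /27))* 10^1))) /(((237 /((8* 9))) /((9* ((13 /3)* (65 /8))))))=-2439008 /14330563107 - 81796* sqrt(87) /14330563107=-0.00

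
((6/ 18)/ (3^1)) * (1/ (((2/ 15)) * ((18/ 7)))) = 35/ 108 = 0.32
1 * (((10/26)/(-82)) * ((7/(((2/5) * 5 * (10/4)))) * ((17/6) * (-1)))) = 119/6396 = 0.02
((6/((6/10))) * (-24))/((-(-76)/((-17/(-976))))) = -255/4636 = -0.06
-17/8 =-2.12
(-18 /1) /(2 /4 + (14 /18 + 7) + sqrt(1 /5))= -241380 /110681 + 5832 * sqrt(5) /110681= -2.06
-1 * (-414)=414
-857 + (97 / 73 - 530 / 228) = -858.00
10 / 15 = 2 / 3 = 0.67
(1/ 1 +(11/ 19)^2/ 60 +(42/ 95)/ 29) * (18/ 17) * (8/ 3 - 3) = -128245/ 355946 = -0.36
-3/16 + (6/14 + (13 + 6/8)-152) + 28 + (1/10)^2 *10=-61549/560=-109.91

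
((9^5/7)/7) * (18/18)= 59049/49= 1205.08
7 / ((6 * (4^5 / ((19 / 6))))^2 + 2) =2527 / 1358955218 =0.00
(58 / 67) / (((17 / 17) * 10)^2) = 0.01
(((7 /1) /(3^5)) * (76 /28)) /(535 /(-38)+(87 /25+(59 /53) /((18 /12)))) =-956650 /120598551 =-0.01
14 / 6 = 7 / 3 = 2.33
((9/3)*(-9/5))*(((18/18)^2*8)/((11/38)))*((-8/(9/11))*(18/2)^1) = 65664/5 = 13132.80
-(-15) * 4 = 60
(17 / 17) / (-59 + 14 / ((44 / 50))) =-11 / 474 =-0.02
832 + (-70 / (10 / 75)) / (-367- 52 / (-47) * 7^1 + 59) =560279 / 672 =833.75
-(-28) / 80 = 7 / 20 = 0.35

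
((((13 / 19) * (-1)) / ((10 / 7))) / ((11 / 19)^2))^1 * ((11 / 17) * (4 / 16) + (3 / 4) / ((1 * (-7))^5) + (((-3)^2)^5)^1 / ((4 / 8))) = -168753.49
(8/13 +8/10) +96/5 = 268/13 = 20.62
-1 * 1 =-1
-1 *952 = -952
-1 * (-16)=16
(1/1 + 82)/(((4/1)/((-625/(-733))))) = 51875/2932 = 17.69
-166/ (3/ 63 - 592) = 3486/ 12431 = 0.28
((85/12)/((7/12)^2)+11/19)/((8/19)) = 19919/392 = 50.81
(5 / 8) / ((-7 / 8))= -5 / 7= -0.71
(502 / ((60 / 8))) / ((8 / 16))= 2008 / 15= 133.87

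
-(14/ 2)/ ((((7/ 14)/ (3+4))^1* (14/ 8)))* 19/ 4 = -266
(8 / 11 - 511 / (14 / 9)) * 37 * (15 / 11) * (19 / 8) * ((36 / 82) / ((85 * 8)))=-136871991 / 5397568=-25.36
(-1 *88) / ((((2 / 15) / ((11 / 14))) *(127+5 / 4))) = -4840 / 1197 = -4.04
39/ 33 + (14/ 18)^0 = 24/ 11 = 2.18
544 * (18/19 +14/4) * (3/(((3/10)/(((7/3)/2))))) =1608880/57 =28225.96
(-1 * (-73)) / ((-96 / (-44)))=803 / 24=33.46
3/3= 1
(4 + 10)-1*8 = 6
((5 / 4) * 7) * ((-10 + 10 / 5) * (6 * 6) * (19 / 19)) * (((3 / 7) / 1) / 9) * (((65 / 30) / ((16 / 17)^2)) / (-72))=18785 / 4608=4.08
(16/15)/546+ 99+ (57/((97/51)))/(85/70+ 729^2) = 15399270083419/155545024635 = 99.00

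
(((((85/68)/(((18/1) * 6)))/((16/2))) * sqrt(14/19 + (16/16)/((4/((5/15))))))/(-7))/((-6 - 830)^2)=-5 * sqrt(10659)/1927476891648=-0.00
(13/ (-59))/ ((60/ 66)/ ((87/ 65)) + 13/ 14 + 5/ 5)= -174174/ 2061401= -0.08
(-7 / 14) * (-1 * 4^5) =512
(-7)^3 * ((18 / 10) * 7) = -21609 / 5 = -4321.80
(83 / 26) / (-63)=-83 / 1638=-0.05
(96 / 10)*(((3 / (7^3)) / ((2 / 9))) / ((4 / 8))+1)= 10.36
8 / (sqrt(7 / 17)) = 8*sqrt(119) / 7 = 12.47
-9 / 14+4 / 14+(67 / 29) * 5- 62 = -20627 / 406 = -50.81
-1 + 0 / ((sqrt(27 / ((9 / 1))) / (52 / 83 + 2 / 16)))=-1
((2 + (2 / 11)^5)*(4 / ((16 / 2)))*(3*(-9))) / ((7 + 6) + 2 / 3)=-1.98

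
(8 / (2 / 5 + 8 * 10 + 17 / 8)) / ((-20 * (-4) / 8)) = 32 / 3301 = 0.01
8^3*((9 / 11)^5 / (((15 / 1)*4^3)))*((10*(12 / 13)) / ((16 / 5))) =1180980 / 2093663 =0.56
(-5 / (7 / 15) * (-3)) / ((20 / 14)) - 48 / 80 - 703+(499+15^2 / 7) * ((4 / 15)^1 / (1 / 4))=-4811 / 42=-114.55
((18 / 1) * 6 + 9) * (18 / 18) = 117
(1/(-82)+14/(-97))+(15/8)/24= -19955/254528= -0.08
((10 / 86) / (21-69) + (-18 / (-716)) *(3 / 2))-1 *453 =-167350531 / 369456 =-452.96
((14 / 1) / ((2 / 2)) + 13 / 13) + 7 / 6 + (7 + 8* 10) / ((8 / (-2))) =-67 / 12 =-5.58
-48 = -48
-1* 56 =-56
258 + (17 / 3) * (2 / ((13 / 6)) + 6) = 3864 / 13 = 297.23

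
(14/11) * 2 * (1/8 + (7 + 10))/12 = 959/264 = 3.63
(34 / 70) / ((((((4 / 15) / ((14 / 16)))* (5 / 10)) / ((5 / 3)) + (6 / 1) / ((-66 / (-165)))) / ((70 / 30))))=0.08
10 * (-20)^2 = 4000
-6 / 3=-2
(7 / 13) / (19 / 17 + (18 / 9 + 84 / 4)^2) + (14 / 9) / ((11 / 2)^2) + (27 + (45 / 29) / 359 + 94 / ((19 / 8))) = 560562742664741 / 8412347567052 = 66.64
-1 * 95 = -95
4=4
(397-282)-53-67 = -5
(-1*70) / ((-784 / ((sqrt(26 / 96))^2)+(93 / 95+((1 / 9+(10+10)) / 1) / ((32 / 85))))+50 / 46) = 572644800 / 23227153619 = 0.02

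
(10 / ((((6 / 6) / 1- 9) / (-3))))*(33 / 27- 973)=-21865 / 6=-3644.17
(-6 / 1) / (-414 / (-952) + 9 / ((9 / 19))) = -2856 / 9251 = -0.31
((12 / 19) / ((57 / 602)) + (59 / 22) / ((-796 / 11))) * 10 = 19061185 / 287356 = 66.33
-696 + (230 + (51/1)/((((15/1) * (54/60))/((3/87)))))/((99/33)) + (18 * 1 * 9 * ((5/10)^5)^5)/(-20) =-162706783008703/262731202560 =-619.29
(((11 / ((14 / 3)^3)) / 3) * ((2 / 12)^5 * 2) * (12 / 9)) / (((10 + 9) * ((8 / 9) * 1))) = 11 / 15015168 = 0.00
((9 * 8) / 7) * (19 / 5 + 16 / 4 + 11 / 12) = 3138 / 35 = 89.66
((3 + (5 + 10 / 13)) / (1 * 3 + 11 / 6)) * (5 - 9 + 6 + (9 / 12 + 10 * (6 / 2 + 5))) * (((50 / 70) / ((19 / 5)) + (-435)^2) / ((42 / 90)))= 1124585160750 / 18473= 60877234.92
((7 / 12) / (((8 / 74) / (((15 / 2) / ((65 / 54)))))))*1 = 33.62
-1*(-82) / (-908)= -41 / 454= -0.09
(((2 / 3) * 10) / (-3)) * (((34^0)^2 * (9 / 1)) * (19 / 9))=-380 / 9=-42.22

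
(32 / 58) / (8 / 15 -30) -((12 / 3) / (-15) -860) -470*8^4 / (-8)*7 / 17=9608434336 / 96135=99947.31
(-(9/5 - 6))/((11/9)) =189/55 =3.44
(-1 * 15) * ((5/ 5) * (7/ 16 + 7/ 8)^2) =-6615/ 256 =-25.84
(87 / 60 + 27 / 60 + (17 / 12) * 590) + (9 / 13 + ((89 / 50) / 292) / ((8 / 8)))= 477403031 / 569400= 838.43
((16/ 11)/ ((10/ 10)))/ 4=4/ 11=0.36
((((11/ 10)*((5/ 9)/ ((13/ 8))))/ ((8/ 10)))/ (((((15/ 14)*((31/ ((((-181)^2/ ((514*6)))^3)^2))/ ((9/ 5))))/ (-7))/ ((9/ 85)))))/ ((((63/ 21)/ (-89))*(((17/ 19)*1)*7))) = 160981967582864803543206894906127/ 1252561671675616876979558400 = 128522.19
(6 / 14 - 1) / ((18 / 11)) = -22 / 63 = -0.35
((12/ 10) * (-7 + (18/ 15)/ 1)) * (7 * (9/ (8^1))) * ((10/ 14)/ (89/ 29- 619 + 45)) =7569/ 110380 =0.07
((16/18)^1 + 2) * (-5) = -130/9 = -14.44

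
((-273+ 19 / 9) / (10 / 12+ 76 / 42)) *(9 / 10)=-17066 / 185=-92.25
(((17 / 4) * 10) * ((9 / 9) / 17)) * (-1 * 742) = -1855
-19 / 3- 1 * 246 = -757 / 3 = -252.33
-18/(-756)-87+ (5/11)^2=-440963/5082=-86.77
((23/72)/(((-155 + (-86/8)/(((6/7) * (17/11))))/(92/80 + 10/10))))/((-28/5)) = 16813/22361136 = 0.00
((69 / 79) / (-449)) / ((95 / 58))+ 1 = 3365743 / 3369745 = 1.00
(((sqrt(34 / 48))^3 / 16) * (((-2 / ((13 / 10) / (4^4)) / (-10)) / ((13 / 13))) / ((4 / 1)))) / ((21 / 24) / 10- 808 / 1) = -340 * sqrt(102) / 7562061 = -0.00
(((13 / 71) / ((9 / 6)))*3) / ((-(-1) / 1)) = 26 / 71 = 0.37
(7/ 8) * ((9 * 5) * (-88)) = -3465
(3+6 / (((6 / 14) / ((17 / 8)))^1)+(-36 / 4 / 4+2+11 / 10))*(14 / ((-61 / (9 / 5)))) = -21168 / 1525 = -13.88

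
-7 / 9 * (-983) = 6881 / 9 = 764.56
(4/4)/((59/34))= 0.58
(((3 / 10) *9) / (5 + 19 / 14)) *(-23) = -9.77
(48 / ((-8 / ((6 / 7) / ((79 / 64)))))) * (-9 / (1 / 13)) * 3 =808704 / 553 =1462.39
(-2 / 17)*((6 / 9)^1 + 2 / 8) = -11 / 102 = -0.11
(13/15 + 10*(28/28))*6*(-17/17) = -326/5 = -65.20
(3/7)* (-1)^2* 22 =66/7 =9.43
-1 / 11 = -0.09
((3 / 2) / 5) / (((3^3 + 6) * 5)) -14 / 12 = -1.16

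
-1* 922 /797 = -1.16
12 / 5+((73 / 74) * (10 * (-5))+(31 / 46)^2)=-46.47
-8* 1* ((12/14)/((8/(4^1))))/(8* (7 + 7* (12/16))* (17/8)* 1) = -96/5831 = -0.02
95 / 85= 19 / 17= 1.12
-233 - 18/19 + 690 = 8665/19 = 456.05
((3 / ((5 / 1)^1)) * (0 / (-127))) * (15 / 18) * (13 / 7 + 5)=0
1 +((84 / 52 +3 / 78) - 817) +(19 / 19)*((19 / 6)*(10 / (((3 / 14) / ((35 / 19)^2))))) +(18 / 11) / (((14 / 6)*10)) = -535446913 / 1711710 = -312.81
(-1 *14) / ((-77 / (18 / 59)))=36 / 649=0.06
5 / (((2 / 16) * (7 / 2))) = 80 / 7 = 11.43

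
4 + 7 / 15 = 67 / 15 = 4.47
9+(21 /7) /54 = 9.06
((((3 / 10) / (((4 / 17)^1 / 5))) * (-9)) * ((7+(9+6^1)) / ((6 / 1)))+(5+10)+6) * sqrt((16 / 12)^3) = -505 * sqrt(3) / 3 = -291.56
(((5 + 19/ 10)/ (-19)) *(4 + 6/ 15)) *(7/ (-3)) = 3.73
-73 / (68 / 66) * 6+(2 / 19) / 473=-64949015 / 152779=-425.12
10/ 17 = 0.59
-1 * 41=-41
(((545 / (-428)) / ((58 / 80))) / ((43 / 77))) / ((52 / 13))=-209825 / 266858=-0.79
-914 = -914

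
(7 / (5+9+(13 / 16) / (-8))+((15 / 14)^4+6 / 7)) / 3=183061523 / 205026192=0.89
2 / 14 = 1 / 7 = 0.14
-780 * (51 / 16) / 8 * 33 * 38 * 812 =-1265809545 / 4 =-316452386.25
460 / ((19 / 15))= 6900 / 19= 363.16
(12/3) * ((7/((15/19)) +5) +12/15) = 176/3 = 58.67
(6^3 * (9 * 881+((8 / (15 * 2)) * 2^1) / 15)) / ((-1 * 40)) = -5352099 / 125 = -42816.79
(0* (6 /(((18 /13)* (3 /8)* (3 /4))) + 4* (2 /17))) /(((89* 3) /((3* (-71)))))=0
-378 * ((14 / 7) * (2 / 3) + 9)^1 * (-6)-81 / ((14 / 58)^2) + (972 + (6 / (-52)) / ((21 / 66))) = 14662092 / 637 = 23017.41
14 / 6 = 7 / 3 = 2.33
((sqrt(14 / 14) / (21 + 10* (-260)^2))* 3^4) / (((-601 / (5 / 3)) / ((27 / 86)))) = -3645 / 34940821406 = -0.00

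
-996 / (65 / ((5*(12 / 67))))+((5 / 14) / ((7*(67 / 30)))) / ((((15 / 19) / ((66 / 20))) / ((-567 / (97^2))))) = -1575049383 / 114733346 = -13.73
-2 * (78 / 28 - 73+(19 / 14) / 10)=9811 / 70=140.16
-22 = -22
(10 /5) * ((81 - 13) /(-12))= -34 /3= -11.33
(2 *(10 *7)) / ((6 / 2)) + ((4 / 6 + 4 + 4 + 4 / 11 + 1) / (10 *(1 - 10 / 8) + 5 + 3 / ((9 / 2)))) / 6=29591 / 627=47.19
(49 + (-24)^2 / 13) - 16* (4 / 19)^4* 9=157600141 / 1694173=93.02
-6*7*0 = 0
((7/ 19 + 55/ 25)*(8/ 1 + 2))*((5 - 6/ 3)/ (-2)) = -732/ 19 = -38.53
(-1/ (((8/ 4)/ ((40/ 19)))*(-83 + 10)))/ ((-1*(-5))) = 4/ 1387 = 0.00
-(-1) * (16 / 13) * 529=651.08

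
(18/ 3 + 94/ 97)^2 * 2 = 913952/ 9409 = 97.14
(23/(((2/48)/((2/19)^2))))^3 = 10764582912/47045881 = 228.81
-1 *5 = -5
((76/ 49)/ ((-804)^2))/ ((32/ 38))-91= -11529475415/ 126697536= -91.00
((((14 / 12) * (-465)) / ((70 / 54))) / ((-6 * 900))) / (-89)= -31 / 35600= -0.00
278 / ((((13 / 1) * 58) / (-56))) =-20.65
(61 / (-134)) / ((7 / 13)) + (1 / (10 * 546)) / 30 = -9278033 / 10974600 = -0.85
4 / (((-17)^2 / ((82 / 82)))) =4 / 289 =0.01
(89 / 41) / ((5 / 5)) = 89 / 41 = 2.17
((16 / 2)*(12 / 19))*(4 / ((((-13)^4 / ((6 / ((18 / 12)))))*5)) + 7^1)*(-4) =-383865984 / 2713295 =-141.48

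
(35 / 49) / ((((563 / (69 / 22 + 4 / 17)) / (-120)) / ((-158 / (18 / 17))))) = 9961900 / 130053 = 76.60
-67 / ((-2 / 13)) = 871 / 2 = 435.50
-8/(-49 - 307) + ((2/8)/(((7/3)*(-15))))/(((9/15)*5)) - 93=-3475589/37380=-92.98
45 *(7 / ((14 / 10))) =225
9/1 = 9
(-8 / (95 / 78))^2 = 43.14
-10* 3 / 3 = -10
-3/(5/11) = -33/5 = -6.60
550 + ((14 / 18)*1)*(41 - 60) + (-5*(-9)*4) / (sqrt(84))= 30*sqrt(21) / 7 + 4817 / 9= 554.86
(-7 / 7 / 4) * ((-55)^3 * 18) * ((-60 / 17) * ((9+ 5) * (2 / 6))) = -209632500 / 17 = -12331323.53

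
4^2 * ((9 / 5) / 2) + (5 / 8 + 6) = 841 / 40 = 21.02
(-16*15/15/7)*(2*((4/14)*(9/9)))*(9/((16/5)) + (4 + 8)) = -948/49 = -19.35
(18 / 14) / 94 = 9 / 658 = 0.01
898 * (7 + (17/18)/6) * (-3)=-347077/18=-19282.06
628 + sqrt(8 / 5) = 2* sqrt(10) / 5 + 628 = 629.26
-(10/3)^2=-100/9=-11.11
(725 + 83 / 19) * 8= 110864 / 19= 5834.95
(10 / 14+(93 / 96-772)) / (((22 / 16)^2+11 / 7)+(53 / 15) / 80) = -25882650 / 117809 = -219.70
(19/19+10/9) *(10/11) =190/99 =1.92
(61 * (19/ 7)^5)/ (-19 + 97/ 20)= -3020840780/ 4756381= -635.11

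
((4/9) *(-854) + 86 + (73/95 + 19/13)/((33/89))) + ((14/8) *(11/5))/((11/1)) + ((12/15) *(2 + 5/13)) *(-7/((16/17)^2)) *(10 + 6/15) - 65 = -4978375729/9781200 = -508.97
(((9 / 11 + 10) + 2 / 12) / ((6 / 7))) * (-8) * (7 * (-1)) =71050 / 99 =717.68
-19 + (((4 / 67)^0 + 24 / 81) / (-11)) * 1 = -5678 / 297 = -19.12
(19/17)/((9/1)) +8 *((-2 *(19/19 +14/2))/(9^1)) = -719/51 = -14.10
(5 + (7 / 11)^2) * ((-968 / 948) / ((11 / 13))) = -5668 / 869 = -6.52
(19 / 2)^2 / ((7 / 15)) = 5415 / 28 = 193.39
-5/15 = -1/3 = -0.33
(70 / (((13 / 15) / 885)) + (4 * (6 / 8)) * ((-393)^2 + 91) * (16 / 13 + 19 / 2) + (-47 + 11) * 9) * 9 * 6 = 272492424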